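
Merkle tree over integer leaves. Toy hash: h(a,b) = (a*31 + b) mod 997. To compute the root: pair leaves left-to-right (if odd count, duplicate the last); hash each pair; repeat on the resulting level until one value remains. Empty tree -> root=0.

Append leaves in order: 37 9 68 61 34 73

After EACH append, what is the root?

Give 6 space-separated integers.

Answer: 37 159 126 119 619 870

Derivation:
After append 37 (leaves=[37]):
  L0: [37]
  root=37
After append 9 (leaves=[37, 9]):
  L0: [37, 9]
  L1: h(37,9)=(37*31+9)%997=159 -> [159]
  root=159
After append 68 (leaves=[37, 9, 68]):
  L0: [37, 9, 68]
  L1: h(37,9)=(37*31+9)%997=159 h(68,68)=(68*31+68)%997=182 -> [159, 182]
  L2: h(159,182)=(159*31+182)%997=126 -> [126]
  root=126
After append 61 (leaves=[37, 9, 68, 61]):
  L0: [37, 9, 68, 61]
  L1: h(37,9)=(37*31+9)%997=159 h(68,61)=(68*31+61)%997=175 -> [159, 175]
  L2: h(159,175)=(159*31+175)%997=119 -> [119]
  root=119
After append 34 (leaves=[37, 9, 68, 61, 34]):
  L0: [37, 9, 68, 61, 34]
  L1: h(37,9)=(37*31+9)%997=159 h(68,61)=(68*31+61)%997=175 h(34,34)=(34*31+34)%997=91 -> [159, 175, 91]
  L2: h(159,175)=(159*31+175)%997=119 h(91,91)=(91*31+91)%997=918 -> [119, 918]
  L3: h(119,918)=(119*31+918)%997=619 -> [619]
  root=619
After append 73 (leaves=[37, 9, 68, 61, 34, 73]):
  L0: [37, 9, 68, 61, 34, 73]
  L1: h(37,9)=(37*31+9)%997=159 h(68,61)=(68*31+61)%997=175 h(34,73)=(34*31+73)%997=130 -> [159, 175, 130]
  L2: h(159,175)=(159*31+175)%997=119 h(130,130)=(130*31+130)%997=172 -> [119, 172]
  L3: h(119,172)=(119*31+172)%997=870 -> [870]
  root=870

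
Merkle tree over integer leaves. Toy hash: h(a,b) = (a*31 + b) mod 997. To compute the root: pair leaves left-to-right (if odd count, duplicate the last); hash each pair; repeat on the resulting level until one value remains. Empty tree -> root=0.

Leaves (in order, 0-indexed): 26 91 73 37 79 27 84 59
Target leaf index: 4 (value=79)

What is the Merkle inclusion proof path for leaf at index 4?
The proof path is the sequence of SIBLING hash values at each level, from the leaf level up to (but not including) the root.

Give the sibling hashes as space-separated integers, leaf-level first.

L0 (leaves): [26, 91, 73, 37, 79, 27, 84, 59], target index=4
L1: h(26,91)=(26*31+91)%997=897 [pair 0] h(73,37)=(73*31+37)%997=306 [pair 1] h(79,27)=(79*31+27)%997=482 [pair 2] h(84,59)=(84*31+59)%997=669 [pair 3] -> [897, 306, 482, 669]
  Sibling for proof at L0: 27
L2: h(897,306)=(897*31+306)%997=197 [pair 0] h(482,669)=(482*31+669)%997=656 [pair 1] -> [197, 656]
  Sibling for proof at L1: 669
L3: h(197,656)=(197*31+656)%997=781 [pair 0] -> [781]
  Sibling for proof at L2: 197
Root: 781
Proof path (sibling hashes from leaf to root): [27, 669, 197]

Answer: 27 669 197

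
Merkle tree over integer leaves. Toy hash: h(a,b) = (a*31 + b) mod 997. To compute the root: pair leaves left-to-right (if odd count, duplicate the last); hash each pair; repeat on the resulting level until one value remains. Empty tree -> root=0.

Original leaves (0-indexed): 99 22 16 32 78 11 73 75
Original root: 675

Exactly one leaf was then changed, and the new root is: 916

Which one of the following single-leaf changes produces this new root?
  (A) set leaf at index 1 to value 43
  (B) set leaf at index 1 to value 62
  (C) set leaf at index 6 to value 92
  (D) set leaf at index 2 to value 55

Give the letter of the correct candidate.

Original leaves: [99, 22, 16, 32, 78, 11, 73, 75]
Target new root: 916
Try each candidate change and compute the resulting root:
Candidate A: set leaf[1] = 43 -> leaves = [99, 43, 16, 32, 78, 11, 73, 75]
  L0: [99, 43, 16, 32, 78, 11, 73, 75]
  L1: h(99,43)=(99*31+43)%997=121 h(16,32)=(16*31+32)%997=528 h(78,11)=(78*31+11)%997=435 h(73,75)=(73*31+75)%997=344 -> [121, 528, 435, 344]
  L2: h(121,528)=(121*31+528)%997=291 h(435,344)=(435*31+344)%997=868 -> [291, 868]
  L3: h(291,868)=(291*31+868)%997=916 -> [916]
  root = 916 == target 916  ** MATCH **
Candidate B: set leaf[1] = 62 -> leaves = [99, 62, 16, 32, 78, 11, 73, 75]
  L0: [99, 62, 16, 32, 78, 11, 73, 75]
  L1: h(99,62)=(99*31+62)%997=140 h(16,32)=(16*31+32)%997=528 h(78,11)=(78*31+11)%997=435 h(73,75)=(73*31+75)%997=344 -> [140, 528, 435, 344]
  L2: h(140,528)=(140*31+528)%997=880 h(435,344)=(435*31+344)%997=868 -> [880, 868]
  L3: h(880,868)=(880*31+868)%997=232 -> [232]
  root = 232 != target 916
Candidate C: set leaf[6] = 92 -> leaves = [99, 22, 16, 32, 78, 11, 92, 75]
  L0: [99, 22, 16, 32, 78, 11, 92, 75]
  L1: h(99,22)=(99*31+22)%997=100 h(16,32)=(16*31+32)%997=528 h(78,11)=(78*31+11)%997=435 h(92,75)=(92*31+75)%997=933 -> [100, 528, 435, 933]
  L2: h(100,528)=(100*31+528)%997=637 h(435,933)=(435*31+933)%997=460 -> [637, 460]
  L3: h(637,460)=(637*31+460)%997=267 -> [267]
  root = 267 != target 916
Candidate D: set leaf[2] = 55 -> leaves = [99, 22, 55, 32, 78, 11, 73, 75]
  L0: [99, 22, 55, 32, 78, 11, 73, 75]
  L1: h(99,22)=(99*31+22)%997=100 h(55,32)=(55*31+32)%997=740 h(78,11)=(78*31+11)%997=435 h(73,75)=(73*31+75)%997=344 -> [100, 740, 435, 344]
  L2: h(100,740)=(100*31+740)%997=849 h(435,344)=(435*31+344)%997=868 -> [849, 868]
  L3: h(849,868)=(849*31+868)%997=268 -> [268]
  root = 268 != target 916
Candidate A produces the target root.

Answer: A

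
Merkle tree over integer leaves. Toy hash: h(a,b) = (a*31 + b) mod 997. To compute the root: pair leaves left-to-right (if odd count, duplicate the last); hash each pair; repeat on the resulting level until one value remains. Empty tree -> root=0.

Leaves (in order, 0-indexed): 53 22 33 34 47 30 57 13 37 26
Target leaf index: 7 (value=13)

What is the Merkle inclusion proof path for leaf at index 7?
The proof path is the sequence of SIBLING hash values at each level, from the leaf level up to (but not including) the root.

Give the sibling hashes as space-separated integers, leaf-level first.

L0 (leaves): [53, 22, 33, 34, 47, 30, 57, 13, 37, 26], target index=7
L1: h(53,22)=(53*31+22)%997=668 [pair 0] h(33,34)=(33*31+34)%997=60 [pair 1] h(47,30)=(47*31+30)%997=490 [pair 2] h(57,13)=(57*31+13)%997=783 [pair 3] h(37,26)=(37*31+26)%997=176 [pair 4] -> [668, 60, 490, 783, 176]
  Sibling for proof at L0: 57
L2: h(668,60)=(668*31+60)%997=828 [pair 0] h(490,783)=(490*31+783)%997=21 [pair 1] h(176,176)=(176*31+176)%997=647 [pair 2] -> [828, 21, 647]
  Sibling for proof at L1: 490
L3: h(828,21)=(828*31+21)%997=764 [pair 0] h(647,647)=(647*31+647)%997=764 [pair 1] -> [764, 764]
  Sibling for proof at L2: 828
L4: h(764,764)=(764*31+764)%997=520 [pair 0] -> [520]
  Sibling for proof at L3: 764
Root: 520
Proof path (sibling hashes from leaf to root): [57, 490, 828, 764]

Answer: 57 490 828 764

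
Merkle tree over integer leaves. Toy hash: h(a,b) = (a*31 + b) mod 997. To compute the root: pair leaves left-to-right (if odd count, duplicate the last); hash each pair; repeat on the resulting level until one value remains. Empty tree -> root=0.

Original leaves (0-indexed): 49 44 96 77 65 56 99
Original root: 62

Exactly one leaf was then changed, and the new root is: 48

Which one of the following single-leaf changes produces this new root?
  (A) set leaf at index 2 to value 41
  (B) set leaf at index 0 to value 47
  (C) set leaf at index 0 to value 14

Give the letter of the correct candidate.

Answer: A

Derivation:
Original leaves: [49, 44, 96, 77, 65, 56, 99]
Target new root: 48
Try each candidate change and compute the resulting root:
Candidate A: set leaf[2] = 41 -> leaves = [49, 44, 41, 77, 65, 56, 99]
  L0: [49, 44, 41, 77, 65, 56, 99]
  L1: h(49,44)=(49*31+44)%997=566 h(41,77)=(41*31+77)%997=351 h(65,56)=(65*31+56)%997=77 h(99,99)=(99*31+99)%997=177 -> [566, 351, 77, 177]
  L2: h(566,351)=(566*31+351)%997=948 h(77,177)=(77*31+177)%997=570 -> [948, 570]
  L3: h(948,570)=(948*31+570)%997=48 -> [48]
  root = 48 == target 48  ** MATCH **
Candidate B: set leaf[0] = 47 -> leaves = [47, 44, 96, 77, 65, 56, 99]
  L0: [47, 44, 96, 77, 65, 56, 99]
  L1: h(47,44)=(47*31+44)%997=504 h(96,77)=(96*31+77)%997=62 h(65,56)=(65*31+56)%997=77 h(99,99)=(99*31+99)%997=177 -> [504, 62, 77, 177]
  L2: h(504,62)=(504*31+62)%997=731 h(77,177)=(77*31+177)%997=570 -> [731, 570]
  L3: h(731,570)=(731*31+570)%997=300 -> [300]
  root = 300 != target 48
Candidate C: set leaf[0] = 14 -> leaves = [14, 44, 96, 77, 65, 56, 99]
  L0: [14, 44, 96, 77, 65, 56, 99]
  L1: h(14,44)=(14*31+44)%997=478 h(96,77)=(96*31+77)%997=62 h(65,56)=(65*31+56)%997=77 h(99,99)=(99*31+99)%997=177 -> [478, 62, 77, 177]
  L2: h(478,62)=(478*31+62)%997=922 h(77,177)=(77*31+177)%997=570 -> [922, 570]
  L3: h(922,570)=(922*31+570)%997=239 -> [239]
  root = 239 != target 48
Candidate A produces the target root.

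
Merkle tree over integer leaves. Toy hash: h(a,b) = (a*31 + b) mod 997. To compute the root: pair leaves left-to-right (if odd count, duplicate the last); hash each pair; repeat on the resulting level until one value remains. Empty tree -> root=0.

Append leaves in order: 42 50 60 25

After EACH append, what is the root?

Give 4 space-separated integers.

Answer: 42 355 961 926

Derivation:
After append 42 (leaves=[42]):
  L0: [42]
  root=42
After append 50 (leaves=[42, 50]):
  L0: [42, 50]
  L1: h(42,50)=(42*31+50)%997=355 -> [355]
  root=355
After append 60 (leaves=[42, 50, 60]):
  L0: [42, 50, 60]
  L1: h(42,50)=(42*31+50)%997=355 h(60,60)=(60*31+60)%997=923 -> [355, 923]
  L2: h(355,923)=(355*31+923)%997=961 -> [961]
  root=961
After append 25 (leaves=[42, 50, 60, 25]):
  L0: [42, 50, 60, 25]
  L1: h(42,50)=(42*31+50)%997=355 h(60,25)=(60*31+25)%997=888 -> [355, 888]
  L2: h(355,888)=(355*31+888)%997=926 -> [926]
  root=926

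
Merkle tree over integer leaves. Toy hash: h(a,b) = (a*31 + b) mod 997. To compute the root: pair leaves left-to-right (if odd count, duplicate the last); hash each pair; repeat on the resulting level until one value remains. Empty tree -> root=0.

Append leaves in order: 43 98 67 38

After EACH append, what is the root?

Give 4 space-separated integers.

Answer: 43 434 643 614

Derivation:
After append 43 (leaves=[43]):
  L0: [43]
  root=43
After append 98 (leaves=[43, 98]):
  L0: [43, 98]
  L1: h(43,98)=(43*31+98)%997=434 -> [434]
  root=434
After append 67 (leaves=[43, 98, 67]):
  L0: [43, 98, 67]
  L1: h(43,98)=(43*31+98)%997=434 h(67,67)=(67*31+67)%997=150 -> [434, 150]
  L2: h(434,150)=(434*31+150)%997=643 -> [643]
  root=643
After append 38 (leaves=[43, 98, 67, 38]):
  L0: [43, 98, 67, 38]
  L1: h(43,98)=(43*31+98)%997=434 h(67,38)=(67*31+38)%997=121 -> [434, 121]
  L2: h(434,121)=(434*31+121)%997=614 -> [614]
  root=614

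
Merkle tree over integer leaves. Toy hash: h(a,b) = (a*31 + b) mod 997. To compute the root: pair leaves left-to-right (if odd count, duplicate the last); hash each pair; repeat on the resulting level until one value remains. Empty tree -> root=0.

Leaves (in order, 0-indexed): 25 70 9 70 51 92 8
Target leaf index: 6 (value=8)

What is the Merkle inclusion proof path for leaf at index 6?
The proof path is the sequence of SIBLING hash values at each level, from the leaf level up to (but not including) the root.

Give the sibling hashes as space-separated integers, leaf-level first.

L0 (leaves): [25, 70, 9, 70, 51, 92, 8], target index=6
L1: h(25,70)=(25*31+70)%997=845 [pair 0] h(9,70)=(9*31+70)%997=349 [pair 1] h(51,92)=(51*31+92)%997=676 [pair 2] h(8,8)=(8*31+8)%997=256 [pair 3] -> [845, 349, 676, 256]
  Sibling for proof at L0: 8
L2: h(845,349)=(845*31+349)%997=622 [pair 0] h(676,256)=(676*31+256)%997=275 [pair 1] -> [622, 275]
  Sibling for proof at L1: 676
L3: h(622,275)=(622*31+275)%997=614 [pair 0] -> [614]
  Sibling for proof at L2: 622
Root: 614
Proof path (sibling hashes from leaf to root): [8, 676, 622]

Answer: 8 676 622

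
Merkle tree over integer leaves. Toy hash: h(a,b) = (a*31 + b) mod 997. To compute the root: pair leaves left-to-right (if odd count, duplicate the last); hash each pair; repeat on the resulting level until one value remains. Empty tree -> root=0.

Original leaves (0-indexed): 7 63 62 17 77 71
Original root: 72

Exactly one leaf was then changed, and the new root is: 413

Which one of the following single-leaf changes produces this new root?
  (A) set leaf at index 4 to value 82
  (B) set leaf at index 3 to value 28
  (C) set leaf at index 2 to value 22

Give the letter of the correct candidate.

Answer: B

Derivation:
Original leaves: [7, 63, 62, 17, 77, 71]
Target new root: 413
Try each candidate change and compute the resulting root:
Candidate A: set leaf[4] = 82 -> leaves = [7, 63, 62, 17, 82, 71]
  L0: [7, 63, 62, 17, 82, 71]
  L1: h(7,63)=(7*31+63)%997=280 h(62,17)=(62*31+17)%997=942 h(82,71)=(82*31+71)%997=619 -> [280, 942, 619]
  L2: h(280,942)=(280*31+942)%997=649 h(619,619)=(619*31+619)%997=865 -> [649, 865]
  L3: h(649,865)=(649*31+865)%997=47 -> [47]
  root = 47 != target 413
Candidate B: set leaf[3] = 28 -> leaves = [7, 63, 62, 28, 77, 71]
  L0: [7, 63, 62, 28, 77, 71]
  L1: h(7,63)=(7*31+63)%997=280 h(62,28)=(62*31+28)%997=953 h(77,71)=(77*31+71)%997=464 -> [280, 953, 464]
  L2: h(280,953)=(280*31+953)%997=660 h(464,464)=(464*31+464)%997=890 -> [660, 890]
  L3: h(660,890)=(660*31+890)%997=413 -> [413]
  root = 413 == target 413  ** MATCH **
Candidate C: set leaf[2] = 22 -> leaves = [7, 63, 22, 17, 77, 71]
  L0: [7, 63, 22, 17, 77, 71]
  L1: h(7,63)=(7*31+63)%997=280 h(22,17)=(22*31+17)%997=699 h(77,71)=(77*31+71)%997=464 -> [280, 699, 464]
  L2: h(280,699)=(280*31+699)%997=406 h(464,464)=(464*31+464)%997=890 -> [406, 890]
  L3: h(406,890)=(406*31+890)%997=515 -> [515]
  root = 515 != target 413
Candidate B produces the target root.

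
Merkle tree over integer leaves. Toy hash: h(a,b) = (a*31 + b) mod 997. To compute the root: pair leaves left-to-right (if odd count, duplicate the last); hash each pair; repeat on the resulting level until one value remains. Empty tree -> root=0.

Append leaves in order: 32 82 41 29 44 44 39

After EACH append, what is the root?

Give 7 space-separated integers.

Answer: 32 77 708 696 830 830 670

Derivation:
After append 32 (leaves=[32]):
  L0: [32]
  root=32
After append 82 (leaves=[32, 82]):
  L0: [32, 82]
  L1: h(32,82)=(32*31+82)%997=77 -> [77]
  root=77
After append 41 (leaves=[32, 82, 41]):
  L0: [32, 82, 41]
  L1: h(32,82)=(32*31+82)%997=77 h(41,41)=(41*31+41)%997=315 -> [77, 315]
  L2: h(77,315)=(77*31+315)%997=708 -> [708]
  root=708
After append 29 (leaves=[32, 82, 41, 29]):
  L0: [32, 82, 41, 29]
  L1: h(32,82)=(32*31+82)%997=77 h(41,29)=(41*31+29)%997=303 -> [77, 303]
  L2: h(77,303)=(77*31+303)%997=696 -> [696]
  root=696
After append 44 (leaves=[32, 82, 41, 29, 44]):
  L0: [32, 82, 41, 29, 44]
  L1: h(32,82)=(32*31+82)%997=77 h(41,29)=(41*31+29)%997=303 h(44,44)=(44*31+44)%997=411 -> [77, 303, 411]
  L2: h(77,303)=(77*31+303)%997=696 h(411,411)=(411*31+411)%997=191 -> [696, 191]
  L3: h(696,191)=(696*31+191)%997=830 -> [830]
  root=830
After append 44 (leaves=[32, 82, 41, 29, 44, 44]):
  L0: [32, 82, 41, 29, 44, 44]
  L1: h(32,82)=(32*31+82)%997=77 h(41,29)=(41*31+29)%997=303 h(44,44)=(44*31+44)%997=411 -> [77, 303, 411]
  L2: h(77,303)=(77*31+303)%997=696 h(411,411)=(411*31+411)%997=191 -> [696, 191]
  L3: h(696,191)=(696*31+191)%997=830 -> [830]
  root=830
After append 39 (leaves=[32, 82, 41, 29, 44, 44, 39]):
  L0: [32, 82, 41, 29, 44, 44, 39]
  L1: h(32,82)=(32*31+82)%997=77 h(41,29)=(41*31+29)%997=303 h(44,44)=(44*31+44)%997=411 h(39,39)=(39*31+39)%997=251 -> [77, 303, 411, 251]
  L2: h(77,303)=(77*31+303)%997=696 h(411,251)=(411*31+251)%997=31 -> [696, 31]
  L3: h(696,31)=(696*31+31)%997=670 -> [670]
  root=670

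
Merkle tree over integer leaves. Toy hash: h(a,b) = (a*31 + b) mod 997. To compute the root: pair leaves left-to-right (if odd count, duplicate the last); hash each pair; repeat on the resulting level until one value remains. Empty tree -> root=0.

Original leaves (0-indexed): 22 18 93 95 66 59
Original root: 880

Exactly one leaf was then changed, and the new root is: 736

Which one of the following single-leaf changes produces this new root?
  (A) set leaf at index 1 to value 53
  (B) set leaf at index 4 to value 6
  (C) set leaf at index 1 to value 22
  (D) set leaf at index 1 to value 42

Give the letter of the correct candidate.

Answer: C

Derivation:
Original leaves: [22, 18, 93, 95, 66, 59]
Target new root: 736
Try each candidate change and compute the resulting root:
Candidate A: set leaf[1] = 53 -> leaves = [22, 53, 93, 95, 66, 59]
  L0: [22, 53, 93, 95, 66, 59]
  L1: h(22,53)=(22*31+53)%997=735 h(93,95)=(93*31+95)%997=984 h(66,59)=(66*31+59)%997=111 -> [735, 984, 111]
  L2: h(735,984)=(735*31+984)%997=838 h(111,111)=(111*31+111)%997=561 -> [838, 561]
  L3: h(838,561)=(838*31+561)%997=617 -> [617]
  root = 617 != target 736
Candidate B: set leaf[4] = 6 -> leaves = [22, 18, 93, 95, 6, 59]
  L0: [22, 18, 93, 95, 6, 59]
  L1: h(22,18)=(22*31+18)%997=700 h(93,95)=(93*31+95)%997=984 h(6,59)=(6*31+59)%997=245 -> [700, 984, 245]
  L2: h(700,984)=(700*31+984)%997=750 h(245,245)=(245*31+245)%997=861 -> [750, 861]
  L3: h(750,861)=(750*31+861)%997=183 -> [183]
  root = 183 != target 736
Candidate C: set leaf[1] = 22 -> leaves = [22, 22, 93, 95, 66, 59]
  L0: [22, 22, 93, 95, 66, 59]
  L1: h(22,22)=(22*31+22)%997=704 h(93,95)=(93*31+95)%997=984 h(66,59)=(66*31+59)%997=111 -> [704, 984, 111]
  L2: h(704,984)=(704*31+984)%997=874 h(111,111)=(111*31+111)%997=561 -> [874, 561]
  L3: h(874,561)=(874*31+561)%997=736 -> [736]
  root = 736 == target 736  ** MATCH **
Candidate D: set leaf[1] = 42 -> leaves = [22, 42, 93, 95, 66, 59]
  L0: [22, 42, 93, 95, 66, 59]
  L1: h(22,42)=(22*31+42)%997=724 h(93,95)=(93*31+95)%997=984 h(66,59)=(66*31+59)%997=111 -> [724, 984, 111]
  L2: h(724,984)=(724*31+984)%997=497 h(111,111)=(111*31+111)%997=561 -> [497, 561]
  L3: h(497,561)=(497*31+561)%997=16 -> [16]
  root = 16 != target 736
Candidate C produces the target root.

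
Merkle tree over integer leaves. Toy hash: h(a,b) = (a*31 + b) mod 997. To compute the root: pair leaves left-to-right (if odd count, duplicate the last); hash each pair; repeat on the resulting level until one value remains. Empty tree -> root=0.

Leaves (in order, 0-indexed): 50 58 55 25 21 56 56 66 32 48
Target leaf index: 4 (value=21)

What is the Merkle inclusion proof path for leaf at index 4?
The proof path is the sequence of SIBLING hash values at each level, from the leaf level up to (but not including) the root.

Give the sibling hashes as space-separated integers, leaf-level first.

L0 (leaves): [50, 58, 55, 25, 21, 56, 56, 66, 32, 48], target index=4
L1: h(50,58)=(50*31+58)%997=611 [pair 0] h(55,25)=(55*31+25)%997=733 [pair 1] h(21,56)=(21*31+56)%997=707 [pair 2] h(56,66)=(56*31+66)%997=805 [pair 3] h(32,48)=(32*31+48)%997=43 [pair 4] -> [611, 733, 707, 805, 43]
  Sibling for proof at L0: 56
L2: h(611,733)=(611*31+733)%997=731 [pair 0] h(707,805)=(707*31+805)%997=788 [pair 1] h(43,43)=(43*31+43)%997=379 [pair 2] -> [731, 788, 379]
  Sibling for proof at L1: 805
L3: h(731,788)=(731*31+788)%997=518 [pair 0] h(379,379)=(379*31+379)%997=164 [pair 1] -> [518, 164]
  Sibling for proof at L2: 731
L4: h(518,164)=(518*31+164)%997=270 [pair 0] -> [270]
  Sibling for proof at L3: 164
Root: 270
Proof path (sibling hashes from leaf to root): [56, 805, 731, 164]

Answer: 56 805 731 164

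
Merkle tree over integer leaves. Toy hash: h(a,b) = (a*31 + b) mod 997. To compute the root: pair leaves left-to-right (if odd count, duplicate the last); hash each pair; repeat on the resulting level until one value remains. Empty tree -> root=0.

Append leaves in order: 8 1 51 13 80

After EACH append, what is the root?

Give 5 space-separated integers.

After append 8 (leaves=[8]):
  L0: [8]
  root=8
After append 1 (leaves=[8, 1]):
  L0: [8, 1]
  L1: h(8,1)=(8*31+1)%997=249 -> [249]
  root=249
After append 51 (leaves=[8, 1, 51]):
  L0: [8, 1, 51]
  L1: h(8,1)=(8*31+1)%997=249 h(51,51)=(51*31+51)%997=635 -> [249, 635]
  L2: h(249,635)=(249*31+635)%997=378 -> [378]
  root=378
After append 13 (leaves=[8, 1, 51, 13]):
  L0: [8, 1, 51, 13]
  L1: h(8,1)=(8*31+1)%997=249 h(51,13)=(51*31+13)%997=597 -> [249, 597]
  L2: h(249,597)=(249*31+597)%997=340 -> [340]
  root=340
After append 80 (leaves=[8, 1, 51, 13, 80]):
  L0: [8, 1, 51, 13, 80]
  L1: h(8,1)=(8*31+1)%997=249 h(51,13)=(51*31+13)%997=597 h(80,80)=(80*31+80)%997=566 -> [249, 597, 566]
  L2: h(249,597)=(249*31+597)%997=340 h(566,566)=(566*31+566)%997=166 -> [340, 166]
  L3: h(340,166)=(340*31+166)%997=736 -> [736]
  root=736

Answer: 8 249 378 340 736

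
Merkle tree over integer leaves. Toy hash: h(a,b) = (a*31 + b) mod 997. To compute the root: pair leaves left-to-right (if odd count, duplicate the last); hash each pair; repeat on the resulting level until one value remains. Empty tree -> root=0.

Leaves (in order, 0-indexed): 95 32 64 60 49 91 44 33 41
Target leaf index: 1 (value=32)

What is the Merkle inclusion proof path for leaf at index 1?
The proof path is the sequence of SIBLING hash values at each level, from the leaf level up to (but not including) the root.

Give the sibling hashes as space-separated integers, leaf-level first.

L0 (leaves): [95, 32, 64, 60, 49, 91, 44, 33, 41], target index=1
L1: h(95,32)=(95*31+32)%997=983 [pair 0] h(64,60)=(64*31+60)%997=50 [pair 1] h(49,91)=(49*31+91)%997=613 [pair 2] h(44,33)=(44*31+33)%997=400 [pair 3] h(41,41)=(41*31+41)%997=315 [pair 4] -> [983, 50, 613, 400, 315]
  Sibling for proof at L0: 95
L2: h(983,50)=(983*31+50)%997=613 [pair 0] h(613,400)=(613*31+400)%997=460 [pair 1] h(315,315)=(315*31+315)%997=110 [pair 2] -> [613, 460, 110]
  Sibling for proof at L1: 50
L3: h(613,460)=(613*31+460)%997=520 [pair 0] h(110,110)=(110*31+110)%997=529 [pair 1] -> [520, 529]
  Sibling for proof at L2: 460
L4: h(520,529)=(520*31+529)%997=697 [pair 0] -> [697]
  Sibling for proof at L3: 529
Root: 697
Proof path (sibling hashes from leaf to root): [95, 50, 460, 529]

Answer: 95 50 460 529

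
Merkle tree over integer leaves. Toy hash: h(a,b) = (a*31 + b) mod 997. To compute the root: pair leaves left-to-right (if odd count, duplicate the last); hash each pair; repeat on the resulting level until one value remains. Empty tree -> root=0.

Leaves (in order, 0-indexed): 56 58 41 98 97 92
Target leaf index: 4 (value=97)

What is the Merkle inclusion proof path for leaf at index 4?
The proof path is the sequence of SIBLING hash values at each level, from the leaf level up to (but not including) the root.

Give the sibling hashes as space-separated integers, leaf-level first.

Answer: 92 108 154

Derivation:
L0 (leaves): [56, 58, 41, 98, 97, 92], target index=4
L1: h(56,58)=(56*31+58)%997=797 [pair 0] h(41,98)=(41*31+98)%997=372 [pair 1] h(97,92)=(97*31+92)%997=108 [pair 2] -> [797, 372, 108]
  Sibling for proof at L0: 92
L2: h(797,372)=(797*31+372)%997=154 [pair 0] h(108,108)=(108*31+108)%997=465 [pair 1] -> [154, 465]
  Sibling for proof at L1: 108
L3: h(154,465)=(154*31+465)%997=254 [pair 0] -> [254]
  Sibling for proof at L2: 154
Root: 254
Proof path (sibling hashes from leaf to root): [92, 108, 154]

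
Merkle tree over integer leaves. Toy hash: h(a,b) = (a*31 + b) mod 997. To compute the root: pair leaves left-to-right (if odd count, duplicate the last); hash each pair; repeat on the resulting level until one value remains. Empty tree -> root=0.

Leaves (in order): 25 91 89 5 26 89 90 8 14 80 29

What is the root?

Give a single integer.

L0: [25, 91, 89, 5, 26, 89, 90, 8, 14, 80, 29]
L1: h(25,91)=(25*31+91)%997=866 h(89,5)=(89*31+5)%997=770 h(26,89)=(26*31+89)%997=895 h(90,8)=(90*31+8)%997=804 h(14,80)=(14*31+80)%997=514 h(29,29)=(29*31+29)%997=928 -> [866, 770, 895, 804, 514, 928]
L2: h(866,770)=(866*31+770)%997=697 h(895,804)=(895*31+804)%997=633 h(514,928)=(514*31+928)%997=910 -> [697, 633, 910]
L3: h(697,633)=(697*31+633)%997=306 h(910,910)=(910*31+910)%997=207 -> [306, 207]
L4: h(306,207)=(306*31+207)%997=720 -> [720]

Answer: 720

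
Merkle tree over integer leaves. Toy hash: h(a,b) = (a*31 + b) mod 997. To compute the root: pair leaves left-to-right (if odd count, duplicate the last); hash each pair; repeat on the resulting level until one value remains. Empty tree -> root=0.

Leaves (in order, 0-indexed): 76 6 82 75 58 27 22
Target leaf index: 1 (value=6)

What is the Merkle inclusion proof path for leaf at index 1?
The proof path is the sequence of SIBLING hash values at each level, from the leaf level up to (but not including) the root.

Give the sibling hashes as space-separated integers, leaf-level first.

L0 (leaves): [76, 6, 82, 75, 58, 27, 22], target index=1
L1: h(76,6)=(76*31+6)%997=368 [pair 0] h(82,75)=(82*31+75)%997=623 [pair 1] h(58,27)=(58*31+27)%997=828 [pair 2] h(22,22)=(22*31+22)%997=704 [pair 3] -> [368, 623, 828, 704]
  Sibling for proof at L0: 76
L2: h(368,623)=(368*31+623)%997=67 [pair 0] h(828,704)=(828*31+704)%997=450 [pair 1] -> [67, 450]
  Sibling for proof at L1: 623
L3: h(67,450)=(67*31+450)%997=533 [pair 0] -> [533]
  Sibling for proof at L2: 450
Root: 533
Proof path (sibling hashes from leaf to root): [76, 623, 450]

Answer: 76 623 450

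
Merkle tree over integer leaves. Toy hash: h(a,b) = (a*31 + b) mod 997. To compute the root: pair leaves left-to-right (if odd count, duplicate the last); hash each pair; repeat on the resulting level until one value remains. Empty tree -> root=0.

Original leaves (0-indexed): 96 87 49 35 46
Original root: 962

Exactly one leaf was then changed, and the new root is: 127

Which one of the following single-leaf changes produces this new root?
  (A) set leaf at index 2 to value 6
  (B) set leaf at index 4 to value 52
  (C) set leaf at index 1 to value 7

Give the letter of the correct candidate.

Answer: B

Derivation:
Original leaves: [96, 87, 49, 35, 46]
Target new root: 127
Try each candidate change and compute the resulting root:
Candidate A: set leaf[2] = 6 -> leaves = [96, 87, 6, 35, 46]
  L0: [96, 87, 6, 35, 46]
  L1: h(96,87)=(96*31+87)%997=72 h(6,35)=(6*31+35)%997=221 h(46,46)=(46*31+46)%997=475 -> [72, 221, 475]
  L2: h(72,221)=(72*31+221)%997=459 h(475,475)=(475*31+475)%997=245 -> [459, 245]
  L3: h(459,245)=(459*31+245)%997=516 -> [516]
  root = 516 != target 127
Candidate B: set leaf[4] = 52 -> leaves = [96, 87, 49, 35, 52]
  L0: [96, 87, 49, 35, 52]
  L1: h(96,87)=(96*31+87)%997=72 h(49,35)=(49*31+35)%997=557 h(52,52)=(52*31+52)%997=667 -> [72, 557, 667]
  L2: h(72,557)=(72*31+557)%997=795 h(667,667)=(667*31+667)%997=407 -> [795, 407]
  L3: h(795,407)=(795*31+407)%997=127 -> [127]
  root = 127 == target 127  ** MATCH **
Candidate C: set leaf[1] = 7 -> leaves = [96, 7, 49, 35, 46]
  L0: [96, 7, 49, 35, 46]
  L1: h(96,7)=(96*31+7)%997=989 h(49,35)=(49*31+35)%997=557 h(46,46)=(46*31+46)%997=475 -> [989, 557, 475]
  L2: h(989,557)=(989*31+557)%997=309 h(475,475)=(475*31+475)%997=245 -> [309, 245]
  L3: h(309,245)=(309*31+245)%997=851 -> [851]
  root = 851 != target 127
Candidate B produces the target root.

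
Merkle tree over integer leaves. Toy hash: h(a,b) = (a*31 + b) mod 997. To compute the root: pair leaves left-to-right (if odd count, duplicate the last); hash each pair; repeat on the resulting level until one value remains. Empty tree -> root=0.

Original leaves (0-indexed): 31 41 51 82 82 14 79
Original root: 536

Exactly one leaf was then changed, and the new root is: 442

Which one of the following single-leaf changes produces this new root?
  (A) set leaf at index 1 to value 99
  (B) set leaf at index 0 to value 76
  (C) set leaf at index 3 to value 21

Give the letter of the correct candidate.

Answer: A

Derivation:
Original leaves: [31, 41, 51, 82, 82, 14, 79]
Target new root: 442
Try each candidate change and compute the resulting root:
Candidate A: set leaf[1] = 99 -> leaves = [31, 99, 51, 82, 82, 14, 79]
  L0: [31, 99, 51, 82, 82, 14, 79]
  L1: h(31,99)=(31*31+99)%997=63 h(51,82)=(51*31+82)%997=666 h(82,14)=(82*31+14)%997=562 h(79,79)=(79*31+79)%997=534 -> [63, 666, 562, 534]
  L2: h(63,666)=(63*31+666)%997=625 h(562,534)=(562*31+534)%997=10 -> [625, 10]
  L3: h(625,10)=(625*31+10)%997=442 -> [442]
  root = 442 == target 442  ** MATCH **
Candidate B: set leaf[0] = 76 -> leaves = [76, 41, 51, 82, 82, 14, 79]
  L0: [76, 41, 51, 82, 82, 14, 79]
  L1: h(76,41)=(76*31+41)%997=403 h(51,82)=(51*31+82)%997=666 h(82,14)=(82*31+14)%997=562 h(79,79)=(79*31+79)%997=534 -> [403, 666, 562, 534]
  L2: h(403,666)=(403*31+666)%997=198 h(562,534)=(562*31+534)%997=10 -> [198, 10]
  L3: h(198,10)=(198*31+10)%997=166 -> [166]
  root = 166 != target 442
Candidate C: set leaf[3] = 21 -> leaves = [31, 41, 51, 21, 82, 14, 79]
  L0: [31, 41, 51, 21, 82, 14, 79]
  L1: h(31,41)=(31*31+41)%997=5 h(51,21)=(51*31+21)%997=605 h(82,14)=(82*31+14)%997=562 h(79,79)=(79*31+79)%997=534 -> [5, 605, 562, 534]
  L2: h(5,605)=(5*31+605)%997=760 h(562,534)=(562*31+534)%997=10 -> [760, 10]
  L3: h(760,10)=(760*31+10)%997=639 -> [639]
  root = 639 != target 442
Candidate A produces the target root.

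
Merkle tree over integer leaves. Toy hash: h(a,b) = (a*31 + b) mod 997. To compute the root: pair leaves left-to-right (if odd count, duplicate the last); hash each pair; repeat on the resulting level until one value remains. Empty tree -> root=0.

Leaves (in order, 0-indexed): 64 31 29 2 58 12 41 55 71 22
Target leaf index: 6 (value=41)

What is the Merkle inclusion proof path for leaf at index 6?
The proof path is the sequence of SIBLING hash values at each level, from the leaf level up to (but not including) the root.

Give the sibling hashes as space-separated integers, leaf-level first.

L0 (leaves): [64, 31, 29, 2, 58, 12, 41, 55, 71, 22], target index=6
L1: h(64,31)=(64*31+31)%997=21 [pair 0] h(29,2)=(29*31+2)%997=901 [pair 1] h(58,12)=(58*31+12)%997=813 [pair 2] h(41,55)=(41*31+55)%997=329 [pair 3] h(71,22)=(71*31+22)%997=229 [pair 4] -> [21, 901, 813, 329, 229]
  Sibling for proof at L0: 55
L2: h(21,901)=(21*31+901)%997=555 [pair 0] h(813,329)=(813*31+329)%997=607 [pair 1] h(229,229)=(229*31+229)%997=349 [pair 2] -> [555, 607, 349]
  Sibling for proof at L1: 813
L3: h(555,607)=(555*31+607)%997=863 [pair 0] h(349,349)=(349*31+349)%997=201 [pair 1] -> [863, 201]
  Sibling for proof at L2: 555
L4: h(863,201)=(863*31+201)%997=35 [pair 0] -> [35]
  Sibling for proof at L3: 201
Root: 35
Proof path (sibling hashes from leaf to root): [55, 813, 555, 201]

Answer: 55 813 555 201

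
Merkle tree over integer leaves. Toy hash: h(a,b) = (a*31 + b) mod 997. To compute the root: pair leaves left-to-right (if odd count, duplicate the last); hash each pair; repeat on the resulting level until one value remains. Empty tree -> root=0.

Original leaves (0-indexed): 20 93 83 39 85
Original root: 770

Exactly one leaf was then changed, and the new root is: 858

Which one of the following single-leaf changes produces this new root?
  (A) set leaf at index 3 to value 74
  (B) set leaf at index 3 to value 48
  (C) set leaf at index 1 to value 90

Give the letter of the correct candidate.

Answer: A

Derivation:
Original leaves: [20, 93, 83, 39, 85]
Target new root: 858
Try each candidate change and compute the resulting root:
Candidate A: set leaf[3] = 74 -> leaves = [20, 93, 83, 74, 85]
  L0: [20, 93, 83, 74, 85]
  L1: h(20,93)=(20*31+93)%997=713 h(83,74)=(83*31+74)%997=653 h(85,85)=(85*31+85)%997=726 -> [713, 653, 726]
  L2: h(713,653)=(713*31+653)%997=822 h(726,726)=(726*31+726)%997=301 -> [822, 301]
  L3: h(822,301)=(822*31+301)%997=858 -> [858]
  root = 858 == target 858  ** MATCH **
Candidate B: set leaf[3] = 48 -> leaves = [20, 93, 83, 48, 85]
  L0: [20, 93, 83, 48, 85]
  L1: h(20,93)=(20*31+93)%997=713 h(83,48)=(83*31+48)%997=627 h(85,85)=(85*31+85)%997=726 -> [713, 627, 726]
  L2: h(713,627)=(713*31+627)%997=796 h(726,726)=(726*31+726)%997=301 -> [796, 301]
  L3: h(796,301)=(796*31+301)%997=52 -> [52]
  root = 52 != target 858
Candidate C: set leaf[1] = 90 -> leaves = [20, 90, 83, 39, 85]
  L0: [20, 90, 83, 39, 85]
  L1: h(20,90)=(20*31+90)%997=710 h(83,39)=(83*31+39)%997=618 h(85,85)=(85*31+85)%997=726 -> [710, 618, 726]
  L2: h(710,618)=(710*31+618)%997=694 h(726,726)=(726*31+726)%997=301 -> [694, 301]
  L3: h(694,301)=(694*31+301)%997=878 -> [878]
  root = 878 != target 858
Candidate A produces the target root.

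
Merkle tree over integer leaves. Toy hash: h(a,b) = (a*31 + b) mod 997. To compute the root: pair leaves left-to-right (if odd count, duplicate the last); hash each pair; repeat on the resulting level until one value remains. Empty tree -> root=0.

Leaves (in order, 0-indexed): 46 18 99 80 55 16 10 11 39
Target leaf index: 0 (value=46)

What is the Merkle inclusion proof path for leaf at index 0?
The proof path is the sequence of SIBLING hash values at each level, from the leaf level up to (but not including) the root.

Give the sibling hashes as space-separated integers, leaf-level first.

Answer: 18 158 831 795

Derivation:
L0 (leaves): [46, 18, 99, 80, 55, 16, 10, 11, 39], target index=0
L1: h(46,18)=(46*31+18)%997=447 [pair 0] h(99,80)=(99*31+80)%997=158 [pair 1] h(55,16)=(55*31+16)%997=724 [pair 2] h(10,11)=(10*31+11)%997=321 [pair 3] h(39,39)=(39*31+39)%997=251 [pair 4] -> [447, 158, 724, 321, 251]
  Sibling for proof at L0: 18
L2: h(447,158)=(447*31+158)%997=57 [pair 0] h(724,321)=(724*31+321)%997=831 [pair 1] h(251,251)=(251*31+251)%997=56 [pair 2] -> [57, 831, 56]
  Sibling for proof at L1: 158
L3: h(57,831)=(57*31+831)%997=604 [pair 0] h(56,56)=(56*31+56)%997=795 [pair 1] -> [604, 795]
  Sibling for proof at L2: 831
L4: h(604,795)=(604*31+795)%997=576 [pair 0] -> [576]
  Sibling for proof at L3: 795
Root: 576
Proof path (sibling hashes from leaf to root): [18, 158, 831, 795]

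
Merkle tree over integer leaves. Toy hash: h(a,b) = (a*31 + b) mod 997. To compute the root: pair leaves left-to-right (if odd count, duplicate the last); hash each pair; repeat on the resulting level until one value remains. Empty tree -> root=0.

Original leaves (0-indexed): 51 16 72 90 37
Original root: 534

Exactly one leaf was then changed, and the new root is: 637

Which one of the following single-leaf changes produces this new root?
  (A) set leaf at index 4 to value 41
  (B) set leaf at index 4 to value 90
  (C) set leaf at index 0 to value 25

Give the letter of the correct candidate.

Original leaves: [51, 16, 72, 90, 37]
Target new root: 637
Try each candidate change and compute the resulting root:
Candidate A: set leaf[4] = 41 -> leaves = [51, 16, 72, 90, 41]
  L0: [51, 16, 72, 90, 41]
  L1: h(51,16)=(51*31+16)%997=600 h(72,90)=(72*31+90)%997=328 h(41,41)=(41*31+41)%997=315 -> [600, 328, 315]
  L2: h(600,328)=(600*31+328)%997=982 h(315,315)=(315*31+315)%997=110 -> [982, 110]
  L3: h(982,110)=(982*31+110)%997=642 -> [642]
  root = 642 != target 637
Candidate B: set leaf[4] = 90 -> leaves = [51, 16, 72, 90, 90]
  L0: [51, 16, 72, 90, 90]
  L1: h(51,16)=(51*31+16)%997=600 h(72,90)=(72*31+90)%997=328 h(90,90)=(90*31+90)%997=886 -> [600, 328, 886]
  L2: h(600,328)=(600*31+328)%997=982 h(886,886)=(886*31+886)%997=436 -> [982, 436]
  L3: h(982,436)=(982*31+436)%997=968 -> [968]
  root = 968 != target 637
Candidate C: set leaf[0] = 25 -> leaves = [25, 16, 72, 90, 37]
  L0: [25, 16, 72, 90, 37]
  L1: h(25,16)=(25*31+16)%997=791 h(72,90)=(72*31+90)%997=328 h(37,37)=(37*31+37)%997=187 -> [791, 328, 187]
  L2: h(791,328)=(791*31+328)%997=921 h(187,187)=(187*31+187)%997=2 -> [921, 2]
  L3: h(921,2)=(921*31+2)%997=637 -> [637]
  root = 637 == target 637  ** MATCH **
Candidate C produces the target root.

Answer: C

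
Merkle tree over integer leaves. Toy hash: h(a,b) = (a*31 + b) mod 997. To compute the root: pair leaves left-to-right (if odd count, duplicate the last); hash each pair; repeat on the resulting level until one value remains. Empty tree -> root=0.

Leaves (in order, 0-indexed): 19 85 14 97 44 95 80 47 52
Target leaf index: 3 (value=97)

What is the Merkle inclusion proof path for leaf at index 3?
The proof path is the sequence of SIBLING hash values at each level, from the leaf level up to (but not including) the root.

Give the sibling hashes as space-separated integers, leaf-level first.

Answer: 14 674 897 63

Derivation:
L0 (leaves): [19, 85, 14, 97, 44, 95, 80, 47, 52], target index=3
L1: h(19,85)=(19*31+85)%997=674 [pair 0] h(14,97)=(14*31+97)%997=531 [pair 1] h(44,95)=(44*31+95)%997=462 [pair 2] h(80,47)=(80*31+47)%997=533 [pair 3] h(52,52)=(52*31+52)%997=667 [pair 4] -> [674, 531, 462, 533, 667]
  Sibling for proof at L0: 14
L2: h(674,531)=(674*31+531)%997=488 [pair 0] h(462,533)=(462*31+533)%997=897 [pair 1] h(667,667)=(667*31+667)%997=407 [pair 2] -> [488, 897, 407]
  Sibling for proof at L1: 674
L3: h(488,897)=(488*31+897)%997=73 [pair 0] h(407,407)=(407*31+407)%997=63 [pair 1] -> [73, 63]
  Sibling for proof at L2: 897
L4: h(73,63)=(73*31+63)%997=332 [pair 0] -> [332]
  Sibling for proof at L3: 63
Root: 332
Proof path (sibling hashes from leaf to root): [14, 674, 897, 63]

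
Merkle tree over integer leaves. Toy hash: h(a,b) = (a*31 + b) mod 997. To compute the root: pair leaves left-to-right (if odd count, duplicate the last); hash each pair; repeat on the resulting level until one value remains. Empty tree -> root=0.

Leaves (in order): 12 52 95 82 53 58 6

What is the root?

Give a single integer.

L0: [12, 52, 95, 82, 53, 58, 6]
L1: h(12,52)=(12*31+52)%997=424 h(95,82)=(95*31+82)%997=36 h(53,58)=(53*31+58)%997=704 h(6,6)=(6*31+6)%997=192 -> [424, 36, 704, 192]
L2: h(424,36)=(424*31+36)%997=219 h(704,192)=(704*31+192)%997=82 -> [219, 82]
L3: h(219,82)=(219*31+82)%997=889 -> [889]

Answer: 889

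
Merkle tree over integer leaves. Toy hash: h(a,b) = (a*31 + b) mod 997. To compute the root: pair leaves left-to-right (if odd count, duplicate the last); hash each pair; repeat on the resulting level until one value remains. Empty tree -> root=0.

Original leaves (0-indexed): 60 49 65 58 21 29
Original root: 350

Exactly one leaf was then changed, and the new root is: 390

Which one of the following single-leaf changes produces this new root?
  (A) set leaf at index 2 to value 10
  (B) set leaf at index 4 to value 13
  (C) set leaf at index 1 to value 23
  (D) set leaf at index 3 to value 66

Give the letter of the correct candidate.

Original leaves: [60, 49, 65, 58, 21, 29]
Target new root: 390
Try each candidate change and compute the resulting root:
Candidate A: set leaf[2] = 10 -> leaves = [60, 49, 10, 58, 21, 29]
  L0: [60, 49, 10, 58, 21, 29]
  L1: h(60,49)=(60*31+49)%997=912 h(10,58)=(10*31+58)%997=368 h(21,29)=(21*31+29)%997=680 -> [912, 368, 680]
  L2: h(912,368)=(912*31+368)%997=724 h(680,680)=(680*31+680)%997=823 -> [724, 823]
  L3: h(724,823)=(724*31+823)%997=336 -> [336]
  root = 336 != target 390
Candidate B: set leaf[4] = 13 -> leaves = [60, 49, 65, 58, 13, 29]
  L0: [60, 49, 65, 58, 13, 29]
  L1: h(60,49)=(60*31+49)%997=912 h(65,58)=(65*31+58)%997=79 h(13,29)=(13*31+29)%997=432 -> [912, 79, 432]
  L2: h(912,79)=(912*31+79)%997=435 h(432,432)=(432*31+432)%997=863 -> [435, 863]
  L3: h(435,863)=(435*31+863)%997=390 -> [390]
  root = 390 == target 390  ** MATCH **
Candidate C: set leaf[1] = 23 -> leaves = [60, 23, 65, 58, 21, 29]
  L0: [60, 23, 65, 58, 21, 29]
  L1: h(60,23)=(60*31+23)%997=886 h(65,58)=(65*31+58)%997=79 h(21,29)=(21*31+29)%997=680 -> [886, 79, 680]
  L2: h(886,79)=(886*31+79)%997=626 h(680,680)=(680*31+680)%997=823 -> [626, 823]
  L3: h(626,823)=(626*31+823)%997=289 -> [289]
  root = 289 != target 390
Candidate D: set leaf[3] = 66 -> leaves = [60, 49, 65, 66, 21, 29]
  L0: [60, 49, 65, 66, 21, 29]
  L1: h(60,49)=(60*31+49)%997=912 h(65,66)=(65*31+66)%997=87 h(21,29)=(21*31+29)%997=680 -> [912, 87, 680]
  L2: h(912,87)=(912*31+87)%997=443 h(680,680)=(680*31+680)%997=823 -> [443, 823]
  L3: h(443,823)=(443*31+823)%997=598 -> [598]
  root = 598 != target 390
Candidate B produces the target root.

Answer: B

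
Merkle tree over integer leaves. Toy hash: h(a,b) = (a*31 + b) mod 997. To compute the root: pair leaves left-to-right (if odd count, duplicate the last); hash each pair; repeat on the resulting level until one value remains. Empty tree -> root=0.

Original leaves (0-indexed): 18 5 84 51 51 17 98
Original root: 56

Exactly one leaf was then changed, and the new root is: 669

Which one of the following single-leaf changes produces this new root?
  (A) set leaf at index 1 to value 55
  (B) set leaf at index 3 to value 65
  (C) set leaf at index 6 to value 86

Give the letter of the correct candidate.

Answer: C

Derivation:
Original leaves: [18, 5, 84, 51, 51, 17, 98]
Target new root: 669
Try each candidate change and compute the resulting root:
Candidate A: set leaf[1] = 55 -> leaves = [18, 55, 84, 51, 51, 17, 98]
  L0: [18, 55, 84, 51, 51, 17, 98]
  L1: h(18,55)=(18*31+55)%997=613 h(84,51)=(84*31+51)%997=661 h(51,17)=(51*31+17)%997=601 h(98,98)=(98*31+98)%997=145 -> [613, 661, 601, 145]
  L2: h(613,661)=(613*31+661)%997=721 h(601,145)=(601*31+145)%997=830 -> [721, 830]
  L3: h(721,830)=(721*31+830)%997=250 -> [250]
  root = 250 != target 669
Candidate B: set leaf[3] = 65 -> leaves = [18, 5, 84, 65, 51, 17, 98]
  L0: [18, 5, 84, 65, 51, 17, 98]
  L1: h(18,5)=(18*31+5)%997=563 h(84,65)=(84*31+65)%997=675 h(51,17)=(51*31+17)%997=601 h(98,98)=(98*31+98)%997=145 -> [563, 675, 601, 145]
  L2: h(563,675)=(563*31+675)%997=182 h(601,145)=(601*31+145)%997=830 -> [182, 830]
  L3: h(182,830)=(182*31+830)%997=490 -> [490]
  root = 490 != target 669
Candidate C: set leaf[6] = 86 -> leaves = [18, 5, 84, 51, 51, 17, 86]
  L0: [18, 5, 84, 51, 51, 17, 86]
  L1: h(18,5)=(18*31+5)%997=563 h(84,51)=(84*31+51)%997=661 h(51,17)=(51*31+17)%997=601 h(86,86)=(86*31+86)%997=758 -> [563, 661, 601, 758]
  L2: h(563,661)=(563*31+661)%997=168 h(601,758)=(601*31+758)%997=446 -> [168, 446]
  L3: h(168,446)=(168*31+446)%997=669 -> [669]
  root = 669 == target 669  ** MATCH **
Candidate C produces the target root.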